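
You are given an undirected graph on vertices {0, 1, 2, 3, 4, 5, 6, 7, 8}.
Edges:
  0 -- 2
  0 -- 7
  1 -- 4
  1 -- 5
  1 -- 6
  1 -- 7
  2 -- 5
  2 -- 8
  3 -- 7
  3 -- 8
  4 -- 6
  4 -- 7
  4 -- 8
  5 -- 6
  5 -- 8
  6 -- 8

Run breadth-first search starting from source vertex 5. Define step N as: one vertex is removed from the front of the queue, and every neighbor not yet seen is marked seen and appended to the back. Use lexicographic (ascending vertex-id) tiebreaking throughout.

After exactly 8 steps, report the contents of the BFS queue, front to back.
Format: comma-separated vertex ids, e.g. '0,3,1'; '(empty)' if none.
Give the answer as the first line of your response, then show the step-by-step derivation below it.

3

step 1: dequeue 5; queue=[1,2,6,8]; order=5
step 2: dequeue 1; queue=[2,6,8,4,7]; order=5,1
step 3: dequeue 2; queue=[6,8,4,7,0]; order=5,1,2
step 4: dequeue 6; queue=[8,4,7,0]; order=5,1,2,6
step 5: dequeue 8; queue=[4,7,0,3]; order=5,1,2,6,8
step 6: dequeue 4; queue=[7,0,3]; order=5,1,2,6,8,4
step 7: dequeue 7; queue=[0,3]; order=5,1,2,6,8,4,7
step 8: dequeue 0; queue=[3]; order=5,1,2,6,8,4,7,0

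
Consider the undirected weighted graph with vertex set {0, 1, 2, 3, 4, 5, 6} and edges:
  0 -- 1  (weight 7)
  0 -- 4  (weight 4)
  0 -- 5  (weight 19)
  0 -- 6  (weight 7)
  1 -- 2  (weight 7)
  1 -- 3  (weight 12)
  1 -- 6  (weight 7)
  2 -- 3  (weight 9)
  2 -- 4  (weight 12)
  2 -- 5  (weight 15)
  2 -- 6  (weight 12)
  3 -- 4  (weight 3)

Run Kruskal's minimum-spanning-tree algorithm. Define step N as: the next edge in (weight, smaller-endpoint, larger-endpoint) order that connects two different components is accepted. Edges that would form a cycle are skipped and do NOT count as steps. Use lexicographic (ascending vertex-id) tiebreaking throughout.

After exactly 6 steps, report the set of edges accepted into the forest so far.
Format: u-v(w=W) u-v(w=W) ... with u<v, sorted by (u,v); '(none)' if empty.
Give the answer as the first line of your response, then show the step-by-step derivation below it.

0-1(w=7) 0-4(w=4) 0-6(w=7) 1-2(w=7) 2-5(w=15) 3-4(w=3)

step 1: add edge 3-4 (w=3); MST = {3-4(w=3)}
step 2: add edge 0-4 (w=4); MST = {0-4(w=4) 3-4(w=3)}
step 3: add edge 0-1 (w=7); MST = {0-1(w=7) 0-4(w=4) 3-4(w=3)}
step 4: add edge 0-6 (w=7); MST = {0-1(w=7) 0-4(w=4) 0-6(w=7) 3-4(w=3)}
step 5: add edge 1-2 (w=7); MST = {0-1(w=7) 0-4(w=4) 0-6(w=7) 1-2(w=7) 3-4(w=3)}
step 6: add edge 2-5 (w=15); MST = {0-1(w=7) 0-4(w=4) 0-6(w=7) 1-2(w=7) 2-5(w=15) 3-4(w=3)}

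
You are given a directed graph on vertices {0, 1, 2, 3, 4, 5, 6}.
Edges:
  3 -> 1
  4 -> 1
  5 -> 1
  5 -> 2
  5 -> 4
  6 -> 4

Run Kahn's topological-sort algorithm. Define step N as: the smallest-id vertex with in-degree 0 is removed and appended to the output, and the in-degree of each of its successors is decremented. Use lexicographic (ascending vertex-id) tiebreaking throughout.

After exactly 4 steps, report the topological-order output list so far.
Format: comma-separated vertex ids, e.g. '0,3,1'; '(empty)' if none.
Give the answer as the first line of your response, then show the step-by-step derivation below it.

0,3,5,2

step 1: output 0; order=[0]; indeg=(0,3,1,0,2,0,0)
step 2: output 3; order=[0,3]; indeg=(0,2,1,0,2,0,0)
step 3: output 5; order=[0,3,5]; indeg=(0,1,0,0,1,0,0)
step 4: output 2; order=[0,3,5,2]; indeg=(0,1,0,0,1,0,0)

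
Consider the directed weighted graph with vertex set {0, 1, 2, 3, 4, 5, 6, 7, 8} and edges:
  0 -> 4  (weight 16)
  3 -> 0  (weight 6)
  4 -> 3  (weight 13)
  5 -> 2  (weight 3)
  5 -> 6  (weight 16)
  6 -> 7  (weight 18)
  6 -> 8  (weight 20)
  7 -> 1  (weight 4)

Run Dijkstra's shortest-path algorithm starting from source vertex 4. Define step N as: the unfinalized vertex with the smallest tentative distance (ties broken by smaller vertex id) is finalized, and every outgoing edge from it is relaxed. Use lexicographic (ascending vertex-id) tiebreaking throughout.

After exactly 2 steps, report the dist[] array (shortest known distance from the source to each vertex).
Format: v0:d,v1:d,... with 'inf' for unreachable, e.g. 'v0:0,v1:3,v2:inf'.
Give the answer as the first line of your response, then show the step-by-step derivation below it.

v0:19,v1:inf,v2:inf,v3:13,v4:0,v5:inf,v6:inf,v7:inf,v8:inf

step 1: dist = v0:inf,v1:inf,v2:inf,v3:13,v4:0,v5:inf,v6:inf,v7:inf,v8:inf
step 2: dist = v0:19,v1:inf,v2:inf,v3:13,v4:0,v5:inf,v6:inf,v7:inf,v8:inf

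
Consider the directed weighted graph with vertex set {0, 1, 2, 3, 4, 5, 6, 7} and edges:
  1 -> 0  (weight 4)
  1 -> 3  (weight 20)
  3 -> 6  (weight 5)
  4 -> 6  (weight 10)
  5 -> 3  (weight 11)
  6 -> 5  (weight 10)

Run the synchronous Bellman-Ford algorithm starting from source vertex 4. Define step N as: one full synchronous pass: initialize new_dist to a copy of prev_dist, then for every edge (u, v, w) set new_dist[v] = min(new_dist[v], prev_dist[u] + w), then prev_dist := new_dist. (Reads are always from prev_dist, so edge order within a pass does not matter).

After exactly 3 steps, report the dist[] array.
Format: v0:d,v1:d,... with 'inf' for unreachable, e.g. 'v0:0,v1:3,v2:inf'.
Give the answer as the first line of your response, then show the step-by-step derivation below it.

v0:inf,v1:inf,v2:inf,v3:31,v4:0,v5:20,v6:10,v7:inf

step 1: dist = v0:inf,v1:inf,v2:inf,v3:inf,v4:0,v5:inf,v6:10,v7:inf
step 2: dist = v0:inf,v1:inf,v2:inf,v3:inf,v4:0,v5:20,v6:10,v7:inf
step 3: dist = v0:inf,v1:inf,v2:inf,v3:31,v4:0,v5:20,v6:10,v7:inf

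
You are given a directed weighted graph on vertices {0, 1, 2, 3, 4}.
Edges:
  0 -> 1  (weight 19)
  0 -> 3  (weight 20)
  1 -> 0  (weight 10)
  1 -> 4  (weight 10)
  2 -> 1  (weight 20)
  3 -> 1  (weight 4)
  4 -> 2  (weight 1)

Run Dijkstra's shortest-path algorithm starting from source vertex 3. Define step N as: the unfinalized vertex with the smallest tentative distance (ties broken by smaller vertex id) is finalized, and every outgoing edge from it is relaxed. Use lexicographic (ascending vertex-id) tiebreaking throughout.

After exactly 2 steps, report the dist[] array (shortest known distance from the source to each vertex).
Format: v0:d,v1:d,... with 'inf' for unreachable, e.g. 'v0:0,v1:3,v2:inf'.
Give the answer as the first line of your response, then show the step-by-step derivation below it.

v0:14,v1:4,v2:inf,v3:0,v4:14

step 1: dist = v0:inf,v1:4,v2:inf,v3:0,v4:inf
step 2: dist = v0:14,v1:4,v2:inf,v3:0,v4:14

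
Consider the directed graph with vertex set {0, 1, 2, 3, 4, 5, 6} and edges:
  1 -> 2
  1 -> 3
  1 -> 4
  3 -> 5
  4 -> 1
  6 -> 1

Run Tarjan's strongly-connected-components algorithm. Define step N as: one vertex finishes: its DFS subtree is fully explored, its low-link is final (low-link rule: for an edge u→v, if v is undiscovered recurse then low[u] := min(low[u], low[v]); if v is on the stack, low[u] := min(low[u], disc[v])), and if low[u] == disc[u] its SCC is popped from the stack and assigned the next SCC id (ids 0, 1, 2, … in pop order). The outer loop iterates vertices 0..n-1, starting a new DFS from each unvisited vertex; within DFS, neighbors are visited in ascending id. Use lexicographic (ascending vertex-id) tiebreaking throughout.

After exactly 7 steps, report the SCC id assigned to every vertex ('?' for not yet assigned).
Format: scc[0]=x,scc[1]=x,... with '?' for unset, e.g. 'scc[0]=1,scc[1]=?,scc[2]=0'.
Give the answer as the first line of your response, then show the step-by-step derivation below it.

scc[0]=0,scc[1]=4,scc[2]=1,scc[3]=3,scc[4]=4,scc[5]=2,scc[6]=5

step 1: low=(low[0]=0,low[1]=?,low[2]=?,low[3]=?,low[4]=?,low[5]=?,low[6]=?); scc=(scc[0]=0,scc[1]=?,scc[2]=?,scc[3]=?,scc[4]=?,scc[5]=?,scc[6]=?)
step 2: low=(low[0]=0,low[1]=1,low[2]=2,low[3]=?,low[4]=?,low[5]=?,low[6]=?); scc=(scc[0]=0,scc[1]=?,scc[2]=1,scc[3]=?,scc[4]=?,scc[5]=?,scc[6]=?)
step 3: low=(low[0]=0,low[1]=1,low[2]=2,low[3]=3,low[4]=?,low[5]=4,low[6]=?); scc=(scc[0]=0,scc[1]=?,scc[2]=1,scc[3]=?,scc[4]=?,scc[5]=2,scc[6]=?)
step 4: low=(low[0]=0,low[1]=1,low[2]=2,low[3]=3,low[4]=?,low[5]=4,low[6]=?); scc=(scc[0]=0,scc[1]=?,scc[2]=1,scc[3]=3,scc[4]=?,scc[5]=2,scc[6]=?)
step 5: low=(low[0]=0,low[1]=1,low[2]=2,low[3]=3,low[4]=1,low[5]=4,low[6]=?); scc=(scc[0]=0,scc[1]=?,scc[2]=1,scc[3]=3,scc[4]=?,scc[5]=2,scc[6]=?)
step 6: low=(low[0]=0,low[1]=1,low[2]=2,low[3]=3,low[4]=1,low[5]=4,low[6]=?); scc=(scc[0]=0,scc[1]=4,scc[2]=1,scc[3]=3,scc[4]=4,scc[5]=2,scc[6]=?)
step 7: low=(low[0]=0,low[1]=1,low[2]=2,low[3]=3,low[4]=1,low[5]=4,low[6]=6); scc=(scc[0]=0,scc[1]=4,scc[2]=1,scc[3]=3,scc[4]=4,scc[5]=2,scc[6]=5)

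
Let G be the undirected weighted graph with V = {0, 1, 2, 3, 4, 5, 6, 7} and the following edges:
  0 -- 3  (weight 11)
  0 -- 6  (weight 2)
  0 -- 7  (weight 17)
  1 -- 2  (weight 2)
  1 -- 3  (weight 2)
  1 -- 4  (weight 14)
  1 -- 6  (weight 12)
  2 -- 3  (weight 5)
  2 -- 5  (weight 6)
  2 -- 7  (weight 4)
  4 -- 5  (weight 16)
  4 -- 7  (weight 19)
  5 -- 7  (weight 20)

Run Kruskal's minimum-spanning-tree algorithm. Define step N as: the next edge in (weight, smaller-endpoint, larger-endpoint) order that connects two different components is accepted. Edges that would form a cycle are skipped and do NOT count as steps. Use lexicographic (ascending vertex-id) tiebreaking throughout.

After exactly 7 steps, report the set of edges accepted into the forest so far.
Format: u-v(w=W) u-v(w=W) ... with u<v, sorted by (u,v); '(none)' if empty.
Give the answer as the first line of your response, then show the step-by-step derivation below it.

0-3(w=11) 0-6(w=2) 1-2(w=2) 1-3(w=2) 1-4(w=14) 2-5(w=6) 2-7(w=4)

step 1: add edge 0-6 (w=2); MST = {0-6(w=2)}
step 2: add edge 1-2 (w=2); MST = {0-6(w=2) 1-2(w=2)}
step 3: add edge 1-3 (w=2); MST = {0-6(w=2) 1-2(w=2) 1-3(w=2)}
step 4: add edge 2-7 (w=4); MST = {0-6(w=2) 1-2(w=2) 1-3(w=2) 2-7(w=4)}
step 5: add edge 2-5 (w=6); MST = {0-6(w=2) 1-2(w=2) 1-3(w=2) 2-5(w=6) 2-7(w=4)}
step 6: add edge 0-3 (w=11); MST = {0-3(w=11) 0-6(w=2) 1-2(w=2) 1-3(w=2) 2-5(w=6) 2-7(w=4)}
step 7: add edge 1-4 (w=14); MST = {0-3(w=11) 0-6(w=2) 1-2(w=2) 1-3(w=2) 1-4(w=14) 2-5(w=6) 2-7(w=4)}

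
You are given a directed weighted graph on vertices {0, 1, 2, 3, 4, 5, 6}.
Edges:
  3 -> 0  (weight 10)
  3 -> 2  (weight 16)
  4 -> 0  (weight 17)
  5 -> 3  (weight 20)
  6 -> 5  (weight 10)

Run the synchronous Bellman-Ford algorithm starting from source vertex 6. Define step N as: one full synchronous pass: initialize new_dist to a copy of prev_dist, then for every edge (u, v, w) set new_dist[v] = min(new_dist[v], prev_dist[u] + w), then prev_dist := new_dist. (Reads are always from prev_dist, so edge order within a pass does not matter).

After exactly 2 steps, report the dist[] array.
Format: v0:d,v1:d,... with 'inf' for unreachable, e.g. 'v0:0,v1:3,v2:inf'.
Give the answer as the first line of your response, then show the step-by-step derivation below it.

v0:inf,v1:inf,v2:inf,v3:30,v4:inf,v5:10,v6:0

step 1: dist = v0:inf,v1:inf,v2:inf,v3:inf,v4:inf,v5:10,v6:0
step 2: dist = v0:inf,v1:inf,v2:inf,v3:30,v4:inf,v5:10,v6:0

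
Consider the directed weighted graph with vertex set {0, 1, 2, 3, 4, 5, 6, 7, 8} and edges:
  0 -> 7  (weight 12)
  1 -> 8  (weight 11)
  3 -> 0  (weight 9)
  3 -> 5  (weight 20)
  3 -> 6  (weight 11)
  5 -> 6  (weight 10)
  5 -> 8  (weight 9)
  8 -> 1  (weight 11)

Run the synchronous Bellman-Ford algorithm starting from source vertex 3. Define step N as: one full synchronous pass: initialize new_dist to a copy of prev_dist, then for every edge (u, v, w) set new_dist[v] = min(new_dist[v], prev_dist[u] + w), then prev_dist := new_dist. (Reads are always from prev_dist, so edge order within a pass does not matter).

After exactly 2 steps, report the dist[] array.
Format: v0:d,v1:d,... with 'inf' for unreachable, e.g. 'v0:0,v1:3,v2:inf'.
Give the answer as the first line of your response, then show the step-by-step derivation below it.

v0:9,v1:inf,v2:inf,v3:0,v4:inf,v5:20,v6:11,v7:21,v8:29

step 1: dist = v0:9,v1:inf,v2:inf,v3:0,v4:inf,v5:20,v6:11,v7:inf,v8:inf
step 2: dist = v0:9,v1:inf,v2:inf,v3:0,v4:inf,v5:20,v6:11,v7:21,v8:29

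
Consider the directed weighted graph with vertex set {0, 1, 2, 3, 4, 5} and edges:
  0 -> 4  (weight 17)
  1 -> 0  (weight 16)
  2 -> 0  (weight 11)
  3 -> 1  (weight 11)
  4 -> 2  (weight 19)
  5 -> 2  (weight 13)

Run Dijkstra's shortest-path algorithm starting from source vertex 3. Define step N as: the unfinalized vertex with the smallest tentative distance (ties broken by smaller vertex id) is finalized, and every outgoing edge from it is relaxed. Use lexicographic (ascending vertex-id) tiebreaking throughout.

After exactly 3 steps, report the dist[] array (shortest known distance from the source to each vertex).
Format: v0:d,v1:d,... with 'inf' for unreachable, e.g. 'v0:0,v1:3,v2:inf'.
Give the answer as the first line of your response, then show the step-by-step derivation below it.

v0:27,v1:11,v2:inf,v3:0,v4:44,v5:inf

step 1: dist = v0:inf,v1:11,v2:inf,v3:0,v4:inf,v5:inf
step 2: dist = v0:27,v1:11,v2:inf,v3:0,v4:inf,v5:inf
step 3: dist = v0:27,v1:11,v2:inf,v3:0,v4:44,v5:inf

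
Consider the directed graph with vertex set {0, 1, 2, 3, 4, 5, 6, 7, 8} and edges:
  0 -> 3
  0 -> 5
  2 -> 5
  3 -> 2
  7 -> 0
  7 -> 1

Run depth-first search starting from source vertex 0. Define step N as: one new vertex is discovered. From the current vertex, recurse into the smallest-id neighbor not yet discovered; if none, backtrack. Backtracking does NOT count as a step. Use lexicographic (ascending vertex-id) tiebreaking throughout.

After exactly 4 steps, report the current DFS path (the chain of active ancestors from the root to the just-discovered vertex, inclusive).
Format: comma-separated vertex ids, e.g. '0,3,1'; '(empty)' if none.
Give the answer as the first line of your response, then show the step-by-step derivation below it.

0,3,2,5

step 1: discover 0; path=0; order=0
step 2: discover 3; path=0>3; order=0,3
step 3: discover 2; path=0>3>2; order=0,3,2
step 4: discover 5; path=0>3>2>5; order=0,3,2,5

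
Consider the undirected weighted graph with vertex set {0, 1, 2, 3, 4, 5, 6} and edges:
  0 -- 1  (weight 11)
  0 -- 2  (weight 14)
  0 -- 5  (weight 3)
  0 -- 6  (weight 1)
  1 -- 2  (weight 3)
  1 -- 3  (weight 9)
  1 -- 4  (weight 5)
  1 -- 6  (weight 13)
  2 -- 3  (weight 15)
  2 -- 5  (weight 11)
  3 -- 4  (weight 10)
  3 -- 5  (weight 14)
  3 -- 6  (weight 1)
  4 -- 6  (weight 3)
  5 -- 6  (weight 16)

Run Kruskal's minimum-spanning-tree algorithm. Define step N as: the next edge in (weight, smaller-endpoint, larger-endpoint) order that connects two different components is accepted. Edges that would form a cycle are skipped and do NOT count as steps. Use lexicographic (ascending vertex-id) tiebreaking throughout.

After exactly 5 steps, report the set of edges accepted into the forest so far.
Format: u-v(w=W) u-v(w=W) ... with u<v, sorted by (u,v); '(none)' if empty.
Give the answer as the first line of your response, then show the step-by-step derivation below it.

0-5(w=3) 0-6(w=1) 1-2(w=3) 3-6(w=1) 4-6(w=3)

step 1: add edge 0-6 (w=1); MST = {0-6(w=1)}
step 2: add edge 3-6 (w=1); MST = {0-6(w=1) 3-6(w=1)}
step 3: add edge 0-5 (w=3); MST = {0-5(w=3) 0-6(w=1) 3-6(w=1)}
step 4: add edge 1-2 (w=3); MST = {0-5(w=3) 0-6(w=1) 1-2(w=3) 3-6(w=1)}
step 5: add edge 4-6 (w=3); MST = {0-5(w=3) 0-6(w=1) 1-2(w=3) 3-6(w=1) 4-6(w=3)}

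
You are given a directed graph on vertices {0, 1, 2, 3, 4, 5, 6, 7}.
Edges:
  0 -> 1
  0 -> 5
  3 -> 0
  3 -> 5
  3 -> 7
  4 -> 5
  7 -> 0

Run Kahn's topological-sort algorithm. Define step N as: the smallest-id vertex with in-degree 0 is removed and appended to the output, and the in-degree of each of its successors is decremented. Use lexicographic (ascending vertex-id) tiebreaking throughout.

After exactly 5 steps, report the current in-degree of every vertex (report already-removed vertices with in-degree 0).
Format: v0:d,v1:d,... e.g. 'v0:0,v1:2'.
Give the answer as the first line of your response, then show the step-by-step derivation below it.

v0:0,v1:1,v2:0,v3:0,v4:0,v5:1,v6:0,v7:0

step 1: output 2; order=[2]; indeg=(2,1,0,0,0,3,0,1)
step 2: output 3; order=[2,3]; indeg=(1,1,0,0,0,2,0,0)
step 3: output 4; order=[2,3,4]; indeg=(1,1,0,0,0,1,0,0)
step 4: output 6; order=[2,3,4,6]; indeg=(1,1,0,0,0,1,0,0)
step 5: output 7; order=[2,3,4,6,7]; indeg=(0,1,0,0,0,1,0,0)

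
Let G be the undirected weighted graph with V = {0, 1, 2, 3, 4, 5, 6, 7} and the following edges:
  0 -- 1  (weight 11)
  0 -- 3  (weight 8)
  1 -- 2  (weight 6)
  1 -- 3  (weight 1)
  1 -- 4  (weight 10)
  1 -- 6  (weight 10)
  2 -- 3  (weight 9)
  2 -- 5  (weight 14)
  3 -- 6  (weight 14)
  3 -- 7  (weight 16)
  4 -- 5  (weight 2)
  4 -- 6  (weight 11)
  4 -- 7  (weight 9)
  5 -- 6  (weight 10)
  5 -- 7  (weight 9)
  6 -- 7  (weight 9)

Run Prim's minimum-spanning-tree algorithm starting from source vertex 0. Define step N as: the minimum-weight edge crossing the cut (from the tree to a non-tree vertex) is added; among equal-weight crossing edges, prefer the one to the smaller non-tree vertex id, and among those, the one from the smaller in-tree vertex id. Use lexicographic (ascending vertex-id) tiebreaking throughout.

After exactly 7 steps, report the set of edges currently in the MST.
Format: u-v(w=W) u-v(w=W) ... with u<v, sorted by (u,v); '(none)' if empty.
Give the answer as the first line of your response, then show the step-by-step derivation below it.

0-3(w=8) 1-2(w=6) 1-3(w=1) 1-4(w=10) 4-5(w=2) 4-7(w=9) 6-7(w=9)

step 1: add edge 0-3 (w=8); MST = {0-3(w=8)}
step 2: add edge 1-3 (w=1); MST = {0-3(w=8) 1-3(w=1)}
step 3: add edge 1-2 (w=6); MST = {0-3(w=8) 1-2(w=6) 1-3(w=1)}
step 4: add edge 1-4 (w=10); MST = {0-3(w=8) 1-2(w=6) 1-3(w=1) 1-4(w=10)}
step 5: add edge 4-5 (w=2); MST = {0-3(w=8) 1-2(w=6) 1-3(w=1) 1-4(w=10) 4-5(w=2)}
step 6: add edge 4-7 (w=9); MST = {0-3(w=8) 1-2(w=6) 1-3(w=1) 1-4(w=10) 4-5(w=2) 4-7(w=9)}
step 7: add edge 6-7 (w=9); MST = {0-3(w=8) 1-2(w=6) 1-3(w=1) 1-4(w=10) 4-5(w=2) 4-7(w=9) 6-7(w=9)}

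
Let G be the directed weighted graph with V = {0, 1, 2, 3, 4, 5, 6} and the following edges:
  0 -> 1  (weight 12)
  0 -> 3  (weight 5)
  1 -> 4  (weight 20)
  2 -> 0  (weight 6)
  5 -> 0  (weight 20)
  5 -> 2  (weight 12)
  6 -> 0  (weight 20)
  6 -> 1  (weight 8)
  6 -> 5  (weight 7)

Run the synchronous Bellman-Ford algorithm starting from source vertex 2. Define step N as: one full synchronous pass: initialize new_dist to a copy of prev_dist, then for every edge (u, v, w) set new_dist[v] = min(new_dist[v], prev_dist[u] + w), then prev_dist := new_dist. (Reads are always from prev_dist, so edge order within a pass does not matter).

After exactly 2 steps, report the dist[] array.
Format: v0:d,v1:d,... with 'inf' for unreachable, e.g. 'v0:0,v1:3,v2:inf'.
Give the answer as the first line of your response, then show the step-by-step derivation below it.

v0:6,v1:18,v2:0,v3:11,v4:inf,v5:inf,v6:inf

step 1: dist = v0:6,v1:inf,v2:0,v3:inf,v4:inf,v5:inf,v6:inf
step 2: dist = v0:6,v1:18,v2:0,v3:11,v4:inf,v5:inf,v6:inf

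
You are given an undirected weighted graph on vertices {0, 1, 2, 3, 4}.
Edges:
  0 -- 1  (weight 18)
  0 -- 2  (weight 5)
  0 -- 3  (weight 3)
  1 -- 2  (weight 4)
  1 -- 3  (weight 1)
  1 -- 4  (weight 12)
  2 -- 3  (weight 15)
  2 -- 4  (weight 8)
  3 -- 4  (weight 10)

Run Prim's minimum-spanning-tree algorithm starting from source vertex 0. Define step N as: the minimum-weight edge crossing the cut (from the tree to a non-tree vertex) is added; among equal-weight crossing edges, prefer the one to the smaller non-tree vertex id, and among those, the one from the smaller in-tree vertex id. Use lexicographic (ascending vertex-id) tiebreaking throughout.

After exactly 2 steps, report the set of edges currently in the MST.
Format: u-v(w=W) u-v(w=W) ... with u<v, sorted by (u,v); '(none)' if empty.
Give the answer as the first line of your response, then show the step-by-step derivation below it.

0-3(w=3) 1-3(w=1)

step 1: add edge 0-3 (w=3); MST = {0-3(w=3)}
step 2: add edge 1-3 (w=1); MST = {0-3(w=3) 1-3(w=1)}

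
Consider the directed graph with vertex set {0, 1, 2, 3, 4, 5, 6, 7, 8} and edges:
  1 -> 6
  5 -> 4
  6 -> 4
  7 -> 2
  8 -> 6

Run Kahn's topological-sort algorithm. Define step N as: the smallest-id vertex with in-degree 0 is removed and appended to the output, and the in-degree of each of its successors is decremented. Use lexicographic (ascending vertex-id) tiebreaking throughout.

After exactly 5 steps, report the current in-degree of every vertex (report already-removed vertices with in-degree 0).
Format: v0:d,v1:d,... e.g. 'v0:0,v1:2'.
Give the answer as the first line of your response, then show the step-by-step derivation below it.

v0:0,v1:0,v2:0,v3:0,v4:1,v5:0,v6:1,v7:0,v8:0

step 1: output 0; order=[0]; indeg=(0,0,1,0,2,0,2,0,0)
step 2: output 1; order=[0,1]; indeg=(0,0,1,0,2,0,1,0,0)
step 3: output 3; order=[0,1,3]; indeg=(0,0,1,0,2,0,1,0,0)
step 4: output 5; order=[0,1,3,5]; indeg=(0,0,1,0,1,0,1,0,0)
step 5: output 7; order=[0,1,3,5,7]; indeg=(0,0,0,0,1,0,1,0,0)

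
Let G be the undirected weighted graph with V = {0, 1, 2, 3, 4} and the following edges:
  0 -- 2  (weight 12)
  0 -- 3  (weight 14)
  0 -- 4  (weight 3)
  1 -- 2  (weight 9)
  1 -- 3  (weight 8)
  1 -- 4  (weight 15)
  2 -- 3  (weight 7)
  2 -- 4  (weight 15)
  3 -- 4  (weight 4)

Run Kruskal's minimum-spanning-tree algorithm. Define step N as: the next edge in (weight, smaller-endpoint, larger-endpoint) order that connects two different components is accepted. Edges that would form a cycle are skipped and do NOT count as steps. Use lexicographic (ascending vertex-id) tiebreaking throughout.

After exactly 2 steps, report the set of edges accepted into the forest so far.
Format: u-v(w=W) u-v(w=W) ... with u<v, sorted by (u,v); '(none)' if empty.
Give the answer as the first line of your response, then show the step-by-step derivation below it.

0-4(w=3) 3-4(w=4)

step 1: add edge 0-4 (w=3); MST = {0-4(w=3)}
step 2: add edge 3-4 (w=4); MST = {0-4(w=3) 3-4(w=4)}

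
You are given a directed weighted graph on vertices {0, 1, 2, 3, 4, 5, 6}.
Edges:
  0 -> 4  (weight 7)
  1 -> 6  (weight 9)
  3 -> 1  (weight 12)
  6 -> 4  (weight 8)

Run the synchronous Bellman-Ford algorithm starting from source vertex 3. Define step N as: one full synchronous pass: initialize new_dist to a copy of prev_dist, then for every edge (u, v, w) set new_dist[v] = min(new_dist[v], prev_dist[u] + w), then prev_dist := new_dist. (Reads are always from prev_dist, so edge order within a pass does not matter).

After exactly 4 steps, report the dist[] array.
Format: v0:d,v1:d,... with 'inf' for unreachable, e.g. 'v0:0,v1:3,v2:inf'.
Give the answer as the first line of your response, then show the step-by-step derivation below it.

v0:inf,v1:12,v2:inf,v3:0,v4:29,v5:inf,v6:21

step 1: dist = v0:inf,v1:12,v2:inf,v3:0,v4:inf,v5:inf,v6:inf
step 2: dist = v0:inf,v1:12,v2:inf,v3:0,v4:inf,v5:inf,v6:21
step 3: dist = v0:inf,v1:12,v2:inf,v3:0,v4:29,v5:inf,v6:21
step 4: dist = v0:inf,v1:12,v2:inf,v3:0,v4:29,v5:inf,v6:21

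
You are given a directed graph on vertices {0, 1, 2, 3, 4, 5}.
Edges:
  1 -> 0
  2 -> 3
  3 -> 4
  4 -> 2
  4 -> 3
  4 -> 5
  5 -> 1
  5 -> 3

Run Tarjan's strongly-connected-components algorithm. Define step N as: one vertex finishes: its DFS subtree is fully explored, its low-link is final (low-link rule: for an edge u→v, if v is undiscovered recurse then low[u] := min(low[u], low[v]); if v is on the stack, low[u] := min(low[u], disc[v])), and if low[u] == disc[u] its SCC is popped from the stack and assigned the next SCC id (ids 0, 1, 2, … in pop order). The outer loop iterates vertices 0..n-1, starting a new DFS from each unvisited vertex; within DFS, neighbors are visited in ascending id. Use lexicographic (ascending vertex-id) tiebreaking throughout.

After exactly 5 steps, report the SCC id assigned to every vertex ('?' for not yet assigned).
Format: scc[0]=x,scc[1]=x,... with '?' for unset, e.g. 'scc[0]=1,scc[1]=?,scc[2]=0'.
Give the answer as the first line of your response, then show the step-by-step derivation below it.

scc[0]=0,scc[1]=1,scc[2]=?,scc[3]=?,scc[4]=?,scc[5]=?

step 1: low=(low[0]=0,low[1]=?,low[2]=?,low[3]=?,low[4]=?,low[5]=?); scc=(scc[0]=0,scc[1]=?,scc[2]=?,scc[3]=?,scc[4]=?,scc[5]=?)
step 2: low=(low[0]=0,low[1]=1,low[2]=?,low[3]=?,low[4]=?,low[5]=?); scc=(scc[0]=0,scc[1]=1,scc[2]=?,scc[3]=?,scc[4]=?,scc[5]=?)
step 3: low=(low[0]=0,low[1]=1,low[2]=2,low[3]=3,low[4]=2,low[5]=3); scc=(scc[0]=0,scc[1]=1,scc[2]=?,scc[3]=?,scc[4]=?,scc[5]=?)
step 4: low=(low[0]=0,low[1]=1,low[2]=2,low[3]=3,low[4]=2,low[5]=3); scc=(scc[0]=0,scc[1]=1,scc[2]=?,scc[3]=?,scc[4]=?,scc[5]=?)
step 5: low=(low[0]=0,low[1]=1,low[2]=2,low[3]=2,low[4]=2,low[5]=3); scc=(scc[0]=0,scc[1]=1,scc[2]=?,scc[3]=?,scc[4]=?,scc[5]=?)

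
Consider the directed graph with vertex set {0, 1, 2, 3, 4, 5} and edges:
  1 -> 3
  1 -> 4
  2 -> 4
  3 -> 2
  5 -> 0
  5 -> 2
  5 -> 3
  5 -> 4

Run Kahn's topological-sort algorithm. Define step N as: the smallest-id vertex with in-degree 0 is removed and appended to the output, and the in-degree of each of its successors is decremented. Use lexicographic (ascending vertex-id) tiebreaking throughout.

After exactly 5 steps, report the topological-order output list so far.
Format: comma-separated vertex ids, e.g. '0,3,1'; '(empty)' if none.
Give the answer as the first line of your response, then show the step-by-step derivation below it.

1,5,0,3,2

step 1: output 1; order=[1]; indeg=(1,0,2,1,2,0)
step 2: output 5; order=[1,5]; indeg=(0,0,1,0,1,0)
step 3: output 0; order=[1,5,0]; indeg=(0,0,1,0,1,0)
step 4: output 3; order=[1,5,0,3]; indeg=(0,0,0,0,1,0)
step 5: output 2; order=[1,5,0,3,2]; indeg=(0,0,0,0,0,0)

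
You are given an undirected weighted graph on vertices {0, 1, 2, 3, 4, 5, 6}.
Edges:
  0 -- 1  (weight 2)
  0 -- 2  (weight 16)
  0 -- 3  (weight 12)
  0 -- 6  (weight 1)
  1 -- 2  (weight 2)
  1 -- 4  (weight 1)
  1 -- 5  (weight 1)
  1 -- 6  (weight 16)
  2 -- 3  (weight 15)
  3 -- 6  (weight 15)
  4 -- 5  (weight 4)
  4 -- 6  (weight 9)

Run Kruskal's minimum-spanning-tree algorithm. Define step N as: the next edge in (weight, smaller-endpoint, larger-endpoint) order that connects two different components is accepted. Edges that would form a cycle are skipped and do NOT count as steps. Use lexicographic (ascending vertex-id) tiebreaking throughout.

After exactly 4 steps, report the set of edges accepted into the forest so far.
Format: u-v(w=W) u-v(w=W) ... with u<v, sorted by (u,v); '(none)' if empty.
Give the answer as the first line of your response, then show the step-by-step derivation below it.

0-1(w=2) 0-6(w=1) 1-4(w=1) 1-5(w=1)

step 1: add edge 0-6 (w=1); MST = {0-6(w=1)}
step 2: add edge 1-4 (w=1); MST = {0-6(w=1) 1-4(w=1)}
step 3: add edge 1-5 (w=1); MST = {0-6(w=1) 1-4(w=1) 1-5(w=1)}
step 4: add edge 0-1 (w=2); MST = {0-1(w=2) 0-6(w=1) 1-4(w=1) 1-5(w=1)}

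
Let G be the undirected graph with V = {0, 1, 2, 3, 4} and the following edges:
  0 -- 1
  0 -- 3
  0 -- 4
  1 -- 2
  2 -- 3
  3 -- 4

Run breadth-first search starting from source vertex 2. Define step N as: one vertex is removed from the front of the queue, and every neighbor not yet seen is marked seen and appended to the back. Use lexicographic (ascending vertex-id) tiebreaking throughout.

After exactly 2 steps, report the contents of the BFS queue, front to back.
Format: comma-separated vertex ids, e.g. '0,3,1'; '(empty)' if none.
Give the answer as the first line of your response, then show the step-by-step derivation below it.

3,0

step 1: dequeue 2; queue=[1,3]; order=2
step 2: dequeue 1; queue=[3,0]; order=2,1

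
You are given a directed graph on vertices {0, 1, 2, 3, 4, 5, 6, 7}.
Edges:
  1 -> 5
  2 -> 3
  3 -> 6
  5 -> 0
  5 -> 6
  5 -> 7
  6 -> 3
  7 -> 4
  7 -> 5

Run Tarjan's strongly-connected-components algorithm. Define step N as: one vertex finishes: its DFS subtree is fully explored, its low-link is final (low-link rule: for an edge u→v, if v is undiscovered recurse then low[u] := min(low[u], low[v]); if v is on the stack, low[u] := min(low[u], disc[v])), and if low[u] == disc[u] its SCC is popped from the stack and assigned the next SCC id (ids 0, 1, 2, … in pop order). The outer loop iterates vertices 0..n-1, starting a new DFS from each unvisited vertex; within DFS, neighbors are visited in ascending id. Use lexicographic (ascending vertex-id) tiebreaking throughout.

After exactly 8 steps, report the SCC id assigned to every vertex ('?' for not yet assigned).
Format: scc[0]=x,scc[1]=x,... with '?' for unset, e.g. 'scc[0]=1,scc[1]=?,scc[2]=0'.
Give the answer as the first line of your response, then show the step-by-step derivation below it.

scc[0]=0,scc[1]=4,scc[2]=5,scc[3]=1,scc[4]=2,scc[5]=3,scc[6]=1,scc[7]=3

step 1: low=(low[0]=0,low[1]=?,low[2]=?,low[3]=?,low[4]=?,low[5]=?,low[6]=?,low[7]=?); scc=(scc[0]=0,scc[1]=?,scc[2]=?,scc[3]=?,scc[4]=?,scc[5]=?,scc[6]=?,scc[7]=?)
step 2: low=(low[0]=0,low[1]=1,low[2]=?,low[3]=3,low[4]=?,low[5]=2,low[6]=3,low[7]=?); scc=(scc[0]=0,scc[1]=?,scc[2]=?,scc[3]=?,scc[4]=?,scc[5]=?,scc[6]=?,scc[7]=?)
step 3: low=(low[0]=0,low[1]=1,low[2]=?,low[3]=3,low[4]=?,low[5]=2,low[6]=3,low[7]=?); scc=(scc[0]=0,scc[1]=?,scc[2]=?,scc[3]=1,scc[4]=?,scc[5]=?,scc[6]=1,scc[7]=?)
step 4: low=(low[0]=0,low[1]=1,low[2]=?,low[3]=3,low[4]=6,low[5]=2,low[6]=3,low[7]=5); scc=(scc[0]=0,scc[1]=?,scc[2]=?,scc[3]=1,scc[4]=2,scc[5]=?,scc[6]=1,scc[7]=?)
step 5: low=(low[0]=0,low[1]=1,low[2]=?,low[3]=3,low[4]=6,low[5]=2,low[6]=3,low[7]=2); scc=(scc[0]=0,scc[1]=?,scc[2]=?,scc[3]=1,scc[4]=2,scc[5]=?,scc[6]=1,scc[7]=?)
step 6: low=(low[0]=0,low[1]=1,low[2]=?,low[3]=3,low[4]=6,low[5]=2,low[6]=3,low[7]=2); scc=(scc[0]=0,scc[1]=?,scc[2]=?,scc[3]=1,scc[4]=2,scc[5]=3,scc[6]=1,scc[7]=3)
step 7: low=(low[0]=0,low[1]=1,low[2]=?,low[3]=3,low[4]=6,low[5]=2,low[6]=3,low[7]=2); scc=(scc[0]=0,scc[1]=4,scc[2]=?,scc[3]=1,scc[4]=2,scc[5]=3,scc[6]=1,scc[7]=3)
step 8: low=(low[0]=0,low[1]=1,low[2]=7,low[3]=3,low[4]=6,low[5]=2,low[6]=3,low[7]=2); scc=(scc[0]=0,scc[1]=4,scc[2]=5,scc[3]=1,scc[4]=2,scc[5]=3,scc[6]=1,scc[7]=3)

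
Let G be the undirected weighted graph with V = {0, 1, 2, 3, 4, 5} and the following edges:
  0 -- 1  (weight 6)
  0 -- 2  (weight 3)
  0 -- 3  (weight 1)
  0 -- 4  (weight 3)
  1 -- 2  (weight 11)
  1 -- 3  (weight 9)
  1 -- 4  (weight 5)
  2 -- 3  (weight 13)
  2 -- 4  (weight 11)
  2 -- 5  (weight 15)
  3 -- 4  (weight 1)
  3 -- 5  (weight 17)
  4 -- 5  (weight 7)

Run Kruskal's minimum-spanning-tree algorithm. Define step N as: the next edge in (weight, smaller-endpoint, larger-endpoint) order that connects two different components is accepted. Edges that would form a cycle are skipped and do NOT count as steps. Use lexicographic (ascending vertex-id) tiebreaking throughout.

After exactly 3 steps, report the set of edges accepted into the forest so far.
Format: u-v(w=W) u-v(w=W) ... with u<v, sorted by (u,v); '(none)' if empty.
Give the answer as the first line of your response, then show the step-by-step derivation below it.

0-2(w=3) 0-3(w=1) 3-4(w=1)

step 1: add edge 0-3 (w=1); MST = {0-3(w=1)}
step 2: add edge 3-4 (w=1); MST = {0-3(w=1) 3-4(w=1)}
step 3: add edge 0-2 (w=3); MST = {0-2(w=3) 0-3(w=1) 3-4(w=1)}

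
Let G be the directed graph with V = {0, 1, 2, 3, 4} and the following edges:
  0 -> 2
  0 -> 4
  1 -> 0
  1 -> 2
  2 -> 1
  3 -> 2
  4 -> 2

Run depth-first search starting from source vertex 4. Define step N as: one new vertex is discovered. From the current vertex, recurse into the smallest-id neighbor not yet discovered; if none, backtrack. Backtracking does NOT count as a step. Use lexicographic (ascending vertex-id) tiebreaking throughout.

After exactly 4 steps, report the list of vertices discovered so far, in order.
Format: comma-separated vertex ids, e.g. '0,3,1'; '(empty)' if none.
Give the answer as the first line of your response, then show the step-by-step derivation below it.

4,2,1,0

step 1: discover 4; path=4; order=4
step 2: discover 2; path=4>2; order=4,2
step 3: discover 1; path=4>2>1; order=4,2,1
step 4: discover 0; path=4>2>1>0; order=4,2,1,0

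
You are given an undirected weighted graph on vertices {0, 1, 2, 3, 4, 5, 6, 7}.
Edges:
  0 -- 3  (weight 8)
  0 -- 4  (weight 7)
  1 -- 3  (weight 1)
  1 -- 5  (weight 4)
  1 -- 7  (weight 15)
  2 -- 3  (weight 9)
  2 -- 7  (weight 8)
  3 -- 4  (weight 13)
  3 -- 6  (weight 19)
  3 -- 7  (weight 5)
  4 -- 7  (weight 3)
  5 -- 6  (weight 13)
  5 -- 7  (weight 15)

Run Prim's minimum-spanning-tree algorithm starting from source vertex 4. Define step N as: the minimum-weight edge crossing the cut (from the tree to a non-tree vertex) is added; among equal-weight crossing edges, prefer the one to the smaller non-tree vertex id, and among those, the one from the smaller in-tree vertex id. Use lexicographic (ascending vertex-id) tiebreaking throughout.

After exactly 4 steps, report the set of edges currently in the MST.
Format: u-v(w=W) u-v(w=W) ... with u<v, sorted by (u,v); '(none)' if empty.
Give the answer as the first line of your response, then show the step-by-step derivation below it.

1-3(w=1) 1-5(w=4) 3-7(w=5) 4-7(w=3)

step 1: add edge 4-7 (w=3); MST = {4-7(w=3)}
step 2: add edge 3-7 (w=5); MST = {3-7(w=5) 4-7(w=3)}
step 3: add edge 1-3 (w=1); MST = {1-3(w=1) 3-7(w=5) 4-7(w=3)}
step 4: add edge 1-5 (w=4); MST = {1-3(w=1) 1-5(w=4) 3-7(w=5) 4-7(w=3)}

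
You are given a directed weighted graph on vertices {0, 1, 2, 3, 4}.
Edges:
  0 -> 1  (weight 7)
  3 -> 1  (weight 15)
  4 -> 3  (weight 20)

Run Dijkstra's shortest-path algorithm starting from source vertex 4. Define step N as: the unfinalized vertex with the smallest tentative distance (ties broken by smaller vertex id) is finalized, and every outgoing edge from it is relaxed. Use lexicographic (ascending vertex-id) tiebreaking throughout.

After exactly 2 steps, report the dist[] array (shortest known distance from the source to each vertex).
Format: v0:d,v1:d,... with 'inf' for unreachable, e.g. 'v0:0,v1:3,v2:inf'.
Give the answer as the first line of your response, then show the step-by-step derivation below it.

v0:inf,v1:35,v2:inf,v3:20,v4:0

step 1: dist = v0:inf,v1:inf,v2:inf,v3:20,v4:0
step 2: dist = v0:inf,v1:35,v2:inf,v3:20,v4:0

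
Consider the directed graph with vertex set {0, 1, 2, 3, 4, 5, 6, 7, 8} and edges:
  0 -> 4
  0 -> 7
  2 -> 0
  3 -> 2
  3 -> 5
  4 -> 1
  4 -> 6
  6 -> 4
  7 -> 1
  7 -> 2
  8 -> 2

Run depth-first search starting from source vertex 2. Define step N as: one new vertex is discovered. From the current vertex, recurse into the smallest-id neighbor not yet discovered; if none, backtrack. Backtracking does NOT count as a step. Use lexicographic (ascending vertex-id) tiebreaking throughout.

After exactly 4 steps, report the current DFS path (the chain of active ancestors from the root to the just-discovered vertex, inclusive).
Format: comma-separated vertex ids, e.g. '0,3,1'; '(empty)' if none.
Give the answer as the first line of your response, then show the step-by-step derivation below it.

2,0,4,1

step 1: discover 2; path=2; order=2
step 2: discover 0; path=2>0; order=2,0
step 3: discover 4; path=2>0>4; order=2,0,4
step 4: discover 1; path=2>0>4>1; order=2,0,4,1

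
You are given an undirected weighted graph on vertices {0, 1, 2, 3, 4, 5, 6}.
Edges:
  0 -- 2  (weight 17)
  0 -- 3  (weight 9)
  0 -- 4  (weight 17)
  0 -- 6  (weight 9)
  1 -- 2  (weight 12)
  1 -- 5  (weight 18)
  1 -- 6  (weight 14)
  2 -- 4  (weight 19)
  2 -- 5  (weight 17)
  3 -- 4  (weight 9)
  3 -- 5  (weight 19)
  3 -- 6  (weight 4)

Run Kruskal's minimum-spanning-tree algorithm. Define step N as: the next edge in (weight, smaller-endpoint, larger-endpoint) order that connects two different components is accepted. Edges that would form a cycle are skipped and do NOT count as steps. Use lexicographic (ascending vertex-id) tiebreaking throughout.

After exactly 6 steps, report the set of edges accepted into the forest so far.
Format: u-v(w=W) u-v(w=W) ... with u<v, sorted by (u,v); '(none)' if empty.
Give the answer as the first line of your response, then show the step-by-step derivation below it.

0-3(w=9) 1-2(w=12) 1-6(w=14) 2-5(w=17) 3-4(w=9) 3-6(w=4)

step 1: add edge 3-6 (w=4); MST = {3-6(w=4)}
step 2: add edge 0-3 (w=9); MST = {0-3(w=9) 3-6(w=4)}
step 3: add edge 3-4 (w=9); MST = {0-3(w=9) 3-4(w=9) 3-6(w=4)}
step 4: add edge 1-2 (w=12); MST = {0-3(w=9) 1-2(w=12) 3-4(w=9) 3-6(w=4)}
step 5: add edge 1-6 (w=14); MST = {0-3(w=9) 1-2(w=12) 1-6(w=14) 3-4(w=9) 3-6(w=4)}
step 6: add edge 2-5 (w=17); MST = {0-3(w=9) 1-2(w=12) 1-6(w=14) 2-5(w=17) 3-4(w=9) 3-6(w=4)}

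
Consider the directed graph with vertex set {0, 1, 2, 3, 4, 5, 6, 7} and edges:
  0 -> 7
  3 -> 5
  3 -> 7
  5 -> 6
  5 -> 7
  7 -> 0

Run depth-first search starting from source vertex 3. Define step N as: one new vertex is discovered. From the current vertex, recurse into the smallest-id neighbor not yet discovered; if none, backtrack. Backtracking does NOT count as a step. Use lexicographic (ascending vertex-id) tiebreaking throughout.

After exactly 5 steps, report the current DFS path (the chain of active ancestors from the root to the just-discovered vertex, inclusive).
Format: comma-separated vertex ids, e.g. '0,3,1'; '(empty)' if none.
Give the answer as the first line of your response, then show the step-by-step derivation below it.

3,5,7,0

step 1: discover 3; path=3; order=3
step 2: discover 5; path=3>5; order=3,5
step 3: discover 6; path=3>5>6; order=3,5,6
step 4: discover 7; path=3>5>7; order=3,5,6,7
step 5: discover 0; path=3>5>7>0; order=3,5,6,7,0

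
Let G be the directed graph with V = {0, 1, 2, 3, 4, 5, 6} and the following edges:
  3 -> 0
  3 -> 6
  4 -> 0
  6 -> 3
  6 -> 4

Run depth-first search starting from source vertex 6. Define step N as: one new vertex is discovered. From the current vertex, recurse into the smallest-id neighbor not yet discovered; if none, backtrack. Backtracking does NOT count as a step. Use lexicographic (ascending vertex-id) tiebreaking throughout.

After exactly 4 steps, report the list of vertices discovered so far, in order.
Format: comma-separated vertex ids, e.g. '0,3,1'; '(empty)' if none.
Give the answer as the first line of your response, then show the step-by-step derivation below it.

6,3,0,4

step 1: discover 6; path=6; order=6
step 2: discover 3; path=6>3; order=6,3
step 3: discover 0; path=6>3>0; order=6,3,0
step 4: discover 4; path=6>4; order=6,3,0,4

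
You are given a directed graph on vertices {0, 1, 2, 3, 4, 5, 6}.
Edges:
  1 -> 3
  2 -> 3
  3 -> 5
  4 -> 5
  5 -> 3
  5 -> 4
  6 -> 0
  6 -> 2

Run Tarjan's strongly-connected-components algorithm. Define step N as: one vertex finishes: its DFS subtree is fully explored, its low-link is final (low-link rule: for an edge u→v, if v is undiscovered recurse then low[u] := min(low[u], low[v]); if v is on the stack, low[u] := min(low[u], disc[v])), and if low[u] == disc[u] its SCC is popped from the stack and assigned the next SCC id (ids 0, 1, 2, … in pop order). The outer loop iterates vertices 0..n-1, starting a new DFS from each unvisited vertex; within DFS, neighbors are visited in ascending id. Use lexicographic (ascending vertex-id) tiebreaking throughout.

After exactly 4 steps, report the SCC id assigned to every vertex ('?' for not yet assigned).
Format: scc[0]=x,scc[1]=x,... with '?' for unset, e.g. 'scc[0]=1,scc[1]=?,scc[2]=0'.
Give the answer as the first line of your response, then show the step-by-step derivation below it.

scc[0]=0,scc[1]=?,scc[2]=?,scc[3]=1,scc[4]=1,scc[5]=1,scc[6]=?

step 1: low=(low[0]=0,low[1]=?,low[2]=?,low[3]=?,low[4]=?,low[5]=?,low[6]=?); scc=(scc[0]=0,scc[1]=?,scc[2]=?,scc[3]=?,scc[4]=?,scc[5]=?,scc[6]=?)
step 2: low=(low[0]=0,low[1]=1,low[2]=?,low[3]=2,low[4]=3,low[5]=2,low[6]=?); scc=(scc[0]=0,scc[1]=?,scc[2]=?,scc[3]=?,scc[4]=?,scc[5]=?,scc[6]=?)
step 3: low=(low[0]=0,low[1]=1,low[2]=?,low[3]=2,low[4]=3,low[5]=2,low[6]=?); scc=(scc[0]=0,scc[1]=?,scc[2]=?,scc[3]=?,scc[4]=?,scc[5]=?,scc[6]=?)
step 4: low=(low[0]=0,low[1]=1,low[2]=?,low[3]=2,low[4]=3,low[5]=2,low[6]=?); scc=(scc[0]=0,scc[1]=?,scc[2]=?,scc[3]=1,scc[4]=1,scc[5]=1,scc[6]=?)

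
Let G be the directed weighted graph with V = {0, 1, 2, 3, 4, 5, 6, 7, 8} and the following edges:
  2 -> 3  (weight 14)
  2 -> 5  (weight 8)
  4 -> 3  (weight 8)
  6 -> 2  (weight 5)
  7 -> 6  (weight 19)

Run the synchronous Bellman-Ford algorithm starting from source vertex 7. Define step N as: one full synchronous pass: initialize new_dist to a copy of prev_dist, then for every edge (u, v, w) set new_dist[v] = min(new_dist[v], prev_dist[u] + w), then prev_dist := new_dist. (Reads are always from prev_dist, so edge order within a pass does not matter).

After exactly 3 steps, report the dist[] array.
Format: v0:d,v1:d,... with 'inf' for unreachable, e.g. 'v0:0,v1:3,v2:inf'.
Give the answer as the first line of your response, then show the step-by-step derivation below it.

v0:inf,v1:inf,v2:24,v3:38,v4:inf,v5:32,v6:19,v7:0,v8:inf

step 1: dist = v0:inf,v1:inf,v2:inf,v3:inf,v4:inf,v5:inf,v6:19,v7:0,v8:inf
step 2: dist = v0:inf,v1:inf,v2:24,v3:inf,v4:inf,v5:inf,v6:19,v7:0,v8:inf
step 3: dist = v0:inf,v1:inf,v2:24,v3:38,v4:inf,v5:32,v6:19,v7:0,v8:inf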